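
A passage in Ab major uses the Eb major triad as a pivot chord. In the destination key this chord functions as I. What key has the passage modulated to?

The numeral I denotes a major triad on scale degree 1. With Eb on degree 1, the tonic of the new key is Eb.
Degree 1 carries a major triad in major keys, so the destination is Eb major.
Check: the diatonic triads of Eb major are Eb (I), Fm (ii), Gm (iii), Ab (IV), Bb (V), Cm (vi), Ddim (vii°) — Eb major is indeed I.

Eb major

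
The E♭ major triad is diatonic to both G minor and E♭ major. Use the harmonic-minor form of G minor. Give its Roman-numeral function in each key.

VI in G minor; I in E♭ major

The scale of G minor (harmonic minor) is G A B♭ C D E♭ F♯; E♭ is degree 6, and the triad built there (E♭-G-B♭) is major, so it is VI.
The scale of E♭ major is E♭ F G A♭ B♭ C D; E♭ is degree 1, and the triad built there (E♭-G-B♭) is major, so it is I.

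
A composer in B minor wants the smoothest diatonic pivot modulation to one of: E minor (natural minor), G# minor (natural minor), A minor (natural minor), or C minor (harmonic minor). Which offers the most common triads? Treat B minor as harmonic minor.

E minor

Triads of B minor (harmonic minor): B minor (i), C# diminished (ii°), D augmented (III+), E minor (iv), F# major (V), G major (VI), A# diminished (vii°).
E minor (natural minor) shares 3: Bm, Em, G.
G# minor (natural minor) shares 2: F#, A#dim.
A minor (natural minor) shares 2: Em, G.
C minor (harmonic minor) shares 1: G.
The most common triads (3) are shared with E minor.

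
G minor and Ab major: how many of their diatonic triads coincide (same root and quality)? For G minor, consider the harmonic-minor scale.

2

Diatonic triads of G minor (harmonic minor): Gm (i), Adim (ii°), Bbaug (III+), Cm (iv), D (V), Eb (VI), F#dim (vii°).
Diatonic triads of Ab major: Ab (I), Bbm (ii), Cm (iii), Db (IV), Eb (V), Fm (vi), Gdim (vii°).
Matching root and quality in both lists: Cm, Eb.
That gives 2 common triads.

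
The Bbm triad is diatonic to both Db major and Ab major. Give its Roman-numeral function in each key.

The scale of Db major is Db Eb F Gb Ab Bb C; Bb is degree 6, and the triad built there (Bb-Db-F) is minor, so it is vi.
The scale of Ab major is Ab Bb C Db Eb F G; Bb is degree 2, and the triad built there (Bb-Db-F) is minor, so it is ii.

vi in Db major; ii in Ab major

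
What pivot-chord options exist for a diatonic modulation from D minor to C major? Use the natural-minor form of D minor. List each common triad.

Triads in D minor (natural minor): Dm (i), Edim (ii°), F (III), Gm (iv), Am (v), Bb (VI), C (VII).
Triads in C major: C (I), Dm (ii), Em (iii), F (IV), G (V), Am (vi), Bdim (vii°).
Shared triads with their functions: Dm (i in D minor, ii in C major); F (III in D minor, IV in C major); Am (v in D minor, vi in C major); C (VII in D minor, I in C major).

Dm, F, Am, C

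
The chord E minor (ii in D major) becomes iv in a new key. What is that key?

The numeral iv denotes a minor triad on scale degree 4. With E on degree 4, the tonic of the new key is B.
Degree 4 carries a minor triad in minor keys, so the destination is B minor.
Check: the diatonic triads of B minor (natural minor) are Bm (i), C#dim (ii°), D (III), Em (iv), F#m (v), G (VI), A (VII) — E minor is indeed iv.

B minor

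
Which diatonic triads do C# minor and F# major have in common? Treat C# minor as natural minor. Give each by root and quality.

G#m, B

Triads in C# minor (natural minor): C#m (i), D#dim (ii°), E (III), F#m (iv), G#m (v), A (VI), B (VII).
Triads in F# major: F# (I), G#m (ii), A#m (iii), B (IV), C# (V), D#m (vi), E#dim (vii°).
Shared triads with their functions: G#m (v in C# minor, ii in F# major); B (VII in C# minor, IV in F# major).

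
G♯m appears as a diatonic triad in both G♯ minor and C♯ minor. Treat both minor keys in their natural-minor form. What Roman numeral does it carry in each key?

The scale of G♯ minor (natural minor) is G♯ A♯ B C♯ D♯ E F♯; G♯ is degree 1, and the triad built there (G♯-B-D♯) is minor, so it is i.
The scale of C♯ minor (natural minor) is C♯ D♯ E F♯ G♯ A B; G♯ is degree 5, and the triad built there (G♯-B-D♯) is minor, so it is v.

i in G♯ minor; v in C♯ minor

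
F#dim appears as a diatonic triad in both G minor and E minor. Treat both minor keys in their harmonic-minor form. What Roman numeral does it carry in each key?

The scale of G minor (harmonic minor) is G A Bb C D Eb F#; F# is degree 7, and the triad built there (F#-A-C) is diminished, so it is vii°.
The scale of E minor (harmonic minor) is E F# G A B C D#; F# is degree 2, and the triad built there (F#-A-C) is diminished, so it is ii°.

vii° in G minor; ii° in E minor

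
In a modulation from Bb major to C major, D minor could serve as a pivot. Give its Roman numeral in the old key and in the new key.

iii in Bb major; ii in C major

The scale of Bb major is Bb C D Eb F G A; D is degree 3, and the triad built there (D-F-A) is minor, so it is iii.
The scale of C major is C D E F G A B; D is degree 2, and the triad built there (D-F-A) is minor, so it is ii.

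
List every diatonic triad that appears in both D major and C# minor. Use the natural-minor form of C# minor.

F#m, A

Triads in D major: D (I), Em (ii), F#m (iii), G (IV), A (V), Bm (vi), C#dim (vii°).
Triads in C# minor (natural minor): C#m (i), D#dim (ii°), E (III), F#m (iv), G#m (v), A (VI), B (VII).
Shared triads with their functions: F#m (iii in D major, iv in C# minor); A (V in D major, VI in C# minor).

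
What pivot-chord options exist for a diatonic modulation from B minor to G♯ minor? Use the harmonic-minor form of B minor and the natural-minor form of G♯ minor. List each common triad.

Triads in B minor (harmonic minor): Bm (i), C♯dim (ii°), Daug (III+), Em (iv), F♯ (V), G (VI), A♯dim (vii°).
Triads in G♯ minor (natural minor): G♯m (i), A♯dim (ii°), B (III), C♯m (iv), D♯m (v), E (VI), F♯ (VII).
Shared triads with their functions: F♯ (V in B minor, VII in G♯ minor); A♯dim (vii° in B minor, ii° in G♯ minor).

F♯, A♯dim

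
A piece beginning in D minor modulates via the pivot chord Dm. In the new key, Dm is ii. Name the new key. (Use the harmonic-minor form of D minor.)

The numeral ii denotes a minor triad on scale degree 2. With D on degree 2, the tonic of the new key is C.
Degree 2 carries a minor triad in major keys, so the destination is C major.
Check: the diatonic triads of C major are C (I), Dm (ii), Em (iii), F (IV), G (V), Am (vi), Bdim (vii°) — Dm is indeed ii.

C major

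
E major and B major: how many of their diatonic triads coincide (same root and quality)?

4

Diatonic triads of E major: E (I), F#m (ii), G#m (iii), A (IV), B (V), C#m (vi), D#dim (vii°).
Diatonic triads of B major: B (I), C#m (ii), D#m (iii), E (IV), F# (V), G#m (vi), A#dim (vii°).
Matching root and quality in both lists: E, G#m, B, C#m.
That gives 4 common triads.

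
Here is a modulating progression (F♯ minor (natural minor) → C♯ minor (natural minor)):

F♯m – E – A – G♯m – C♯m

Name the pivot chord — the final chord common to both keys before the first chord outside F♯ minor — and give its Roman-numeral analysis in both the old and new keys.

Chords diatonic to F♯ minor: F♯m, G♯dim, A, Bm, C♯m, D, E.
Reading the progression, the first chord not in that set is G♯m, so the modulation leaves F♯ minor there.
The chord immediately before G♯m is A, which is diatonic to both keys: III in F♯ minor and VI in C♯ minor.

A — III in F♯ minor, VI in C♯ minor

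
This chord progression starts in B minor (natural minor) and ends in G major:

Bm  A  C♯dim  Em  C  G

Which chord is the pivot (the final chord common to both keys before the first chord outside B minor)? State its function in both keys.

Em — iv in B minor, vi in G major

Chords diatonic to B minor: Bm, C♯dim, D, Em, F♯m, G, A.
Reading the progression, the first chord not in that set is C, so the modulation leaves B minor there.
The chord immediately before C is Em, which is diatonic to both keys: iv in B minor and vi in G major.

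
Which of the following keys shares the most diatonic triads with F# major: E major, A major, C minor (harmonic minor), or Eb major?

E major

Triads of F# major: F# (I), G#m (ii), A#m (iii), B (IV), C# (V), D#m (vi), E#dim (vii°).
E major shares 2: G#m, B.
A major shares 0: none.
C minor (harmonic minor) shares 0: none.
Eb major shares 0: none.
The most common triads (2) are shared with E major.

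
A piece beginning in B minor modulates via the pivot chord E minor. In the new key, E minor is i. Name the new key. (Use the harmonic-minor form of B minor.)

E minor

The numeral i denotes a minor triad on scale degree 1. With E on degree 1, the tonic of the new key is E.
Degree 1 carries a minor triad in minor keys, so the destination is E minor.
Check: the diatonic triads of E minor (natural minor) are Em (i), F♯dim (ii°), G (III), Am (iv), Bm (v), C (VI), D (VII) — E minor is indeed i.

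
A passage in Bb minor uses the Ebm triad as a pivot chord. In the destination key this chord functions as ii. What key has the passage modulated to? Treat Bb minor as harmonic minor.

Db major

The numeral ii denotes a minor triad on scale degree 2. With Eb on degree 2, the tonic of the new key is Db.
Degree 2 carries a minor triad in major keys, so the destination is Db major.
Check: the diatonic triads of Db major are Db (I), Ebm (ii), Fm (iii), Gb (IV), Ab (V), Bbm (vi), Cdim (vii°) — Ebm is indeed ii.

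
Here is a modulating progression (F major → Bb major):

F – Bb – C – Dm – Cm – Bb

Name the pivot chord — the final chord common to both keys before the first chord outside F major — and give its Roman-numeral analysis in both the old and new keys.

Dm — vi in F major, iii in Bb major

Chords diatonic to F major: F, Gm, Am, Bb, C, Dm, Edim.
Reading the progression, the first chord not in that set is Cm, so the modulation leaves F major there.
The chord immediately before Cm is Dm, which is diatonic to both keys: vi in F major and iii in Bb major.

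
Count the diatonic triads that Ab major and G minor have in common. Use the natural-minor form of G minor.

2

Diatonic triads of Ab major: Ab (I), Bbm (ii), Cm (iii), Db (IV), Eb (V), Fm (vi), Gdim (vii°).
Diatonic triads of G minor (natural minor): Gm (i), Adim (ii°), Bb (III), Cm (iv), Dm (v), Eb (VI), F (VII).
Matching root and quality in both lists: Cm, Eb.
That gives 2 common triads.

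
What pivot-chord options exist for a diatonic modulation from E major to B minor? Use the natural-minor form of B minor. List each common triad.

Triads in E major: E (I), F#m (ii), G#m (iii), A (IV), B (V), C#m (vi), D#dim (vii°).
Triads in B minor (natural minor): Bm (i), C#dim (ii°), D (III), Em (iv), F#m (v), G (VI), A (VII).
Shared triads with their functions: F#m (ii in E major, v in B minor); A (IV in E major, VII in B minor).

F#m, A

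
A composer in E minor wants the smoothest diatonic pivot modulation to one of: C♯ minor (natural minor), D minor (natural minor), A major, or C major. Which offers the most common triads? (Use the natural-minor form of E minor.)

C major

Triads of E minor (natural minor): E minor (i), F♯ diminished (ii°), G major (III), A minor (iv), B minor (v), C major (VI), D major (VII).
C♯ minor (natural minor) shares 0: none.
D minor (natural minor) shares 2: Am, C.
A major shares 2: Bm, D.
C major shares 4: Em, G, Am, C.
The most common triads (4) are shared with C major.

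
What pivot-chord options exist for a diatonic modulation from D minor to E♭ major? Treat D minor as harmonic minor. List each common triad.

Triads in D minor (harmonic minor): Dm (i), Edim (ii°), Faug (III+), Gm (iv), A (V), B♭ (VI), C♯dim (vii°).
Triads in E♭ major: E♭ (I), Fm (ii), Gm (iii), A♭ (IV), B♭ (V), Cm (vi), Ddim (vii°).
Shared triads with their functions: Gm (iv in D minor, iii in E♭ major); B♭ (VI in D minor, V in E♭ major).

Gm, B♭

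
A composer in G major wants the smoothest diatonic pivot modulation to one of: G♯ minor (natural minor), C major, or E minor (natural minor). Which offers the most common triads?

Triads of G major: G major (I), A minor (ii), B minor (iii), C major (IV), D major (V), E minor (vi), F♯ diminished (vii°).
G♯ minor (natural minor) shares 0: none.
C major shares 4: G, Am, C, Em.
E minor (natural minor) shares 7: G, Am, Bm, C, D, Em, F♯dim.
The most common triads (7) are shared with E minor.

E minor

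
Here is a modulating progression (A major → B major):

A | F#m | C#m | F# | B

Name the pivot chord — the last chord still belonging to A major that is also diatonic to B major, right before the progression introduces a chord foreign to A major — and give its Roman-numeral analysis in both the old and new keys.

C#m — iii in A major, ii in B major

Chords diatonic to A major: A, Bm, C#m, D, E, F#m, G#dim.
Reading the progression, the first chord not in that set is F#, so the modulation leaves A major there.
The chord immediately before F# is C#m, which is diatonic to both keys: iii in A major and ii in B major.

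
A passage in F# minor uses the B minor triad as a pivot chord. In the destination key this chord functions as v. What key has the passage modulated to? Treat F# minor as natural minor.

The numeral v denotes a minor triad on scale degree 5. With B on degree 5, the tonic of the new key is E.
Degree 5 carries a minor triad in natural-minor keys, so the destination is E minor.
Check: the diatonic triads of E minor (natural minor) are Em (i), F#dim (ii°), G (III), Am (iv), Bm (v), C (VI), D (VII) — B minor is indeed v.

E minor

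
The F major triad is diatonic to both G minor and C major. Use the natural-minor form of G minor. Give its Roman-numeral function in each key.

VII in G minor; IV in C major

The scale of G minor (natural minor) is G A B♭ C D E♭ F; F is degree 7, and the triad built there (F-A-C) is major, so it is VII.
The scale of C major is C D E F G A B; F is degree 4, and the triad built there (F-A-C) is major, so it is IV.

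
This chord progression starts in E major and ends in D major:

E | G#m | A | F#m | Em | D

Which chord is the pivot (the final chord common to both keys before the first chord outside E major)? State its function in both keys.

Chords diatonic to E major: E, F#m, G#m, A, B, C#m, D#dim.
Reading the progression, the first chord not in that set is Em, so the modulation leaves E major there.
The chord immediately before Em is F#m, which is diatonic to both keys: ii in E major and iii in D major.

F#m — ii in E major, iii in D major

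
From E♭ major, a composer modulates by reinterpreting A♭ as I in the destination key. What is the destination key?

A♭ major

The numeral I denotes a major triad on scale degree 1. With A♭ on degree 1, the tonic of the new key is A♭.
Degree 1 carries a major triad in major keys, so the destination is A♭ major.
Check: the diatonic triads of A♭ major are A♭ (I), B♭m (ii), Cm (iii), D♭ (IV), E♭ (V), Fm (vi), Gdim (vii°) — A♭ is indeed I.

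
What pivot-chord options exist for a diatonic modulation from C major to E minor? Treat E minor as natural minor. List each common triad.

C, Em, G, Am

Triads in C major: C major (I), D minor (ii), E minor (iii), F major (IV), G major (V), A minor (vi), B diminished (vii°).
Triads in E minor (natural minor): E minor (i), F# diminished (ii°), G major (III), A minor (iv), B minor (v), C major (VI), D major (VII).
Shared triads with their functions: C major (I in C major, VI in E minor); E minor (iii in C major, i in E minor); G major (V in C major, III in E minor); A minor (vi in C major, iv in E minor).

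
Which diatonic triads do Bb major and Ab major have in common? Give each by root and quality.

Triads in Bb major: Bb major (I), C minor (ii), D minor (iii), Eb major (IV), F major (V), G minor (vi), A diminished (vii°).
Triads in Ab major: Ab major (I), Bb minor (ii), C minor (iii), Db major (IV), Eb major (V), F minor (vi), G diminished (vii°).
Shared triads with their functions: C minor (ii in Bb major, iii in Ab major); Eb major (IV in Bb major, V in Ab major).

Cm, Eb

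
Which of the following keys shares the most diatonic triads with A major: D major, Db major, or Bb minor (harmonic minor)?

Triads of A major: A (I), Bm (ii), C#m (iii), D (IV), E (V), F#m (vi), G#dim (vii°).
D major shares 4: A, Bm, D, F#m.
Db major shares 0: none.
Bb minor (harmonic minor) shares 0: none.
The most common triads (4) are shared with D major.

D major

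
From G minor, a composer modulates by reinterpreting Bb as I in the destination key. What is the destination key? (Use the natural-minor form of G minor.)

The numeral I denotes a major triad on scale degree 1. With Bb on degree 1, the tonic of the new key is Bb.
Degree 1 carries a major triad in major keys, so the destination is Bb major.
Check: the diatonic triads of Bb major are Bb (I), Cm (ii), Dm (iii), Eb (IV), F (V), Gm (vi), Adim (vii°) — Bb is indeed I.

Bb major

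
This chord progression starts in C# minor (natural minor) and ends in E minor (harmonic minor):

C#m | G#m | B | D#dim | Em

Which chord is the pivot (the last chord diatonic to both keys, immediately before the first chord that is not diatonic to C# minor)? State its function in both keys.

Chords diatonic to C# minor: C#m, D#dim, E, F#m, G#m, A, B.
Reading the progression, the first chord not in that set is Em, so the modulation leaves C# minor there.
The chord immediately before Em is D#dim, which is diatonic to both keys: ii° in C# minor and vii° in E minor.

D#dim — ii° in C# minor, vii° in E minor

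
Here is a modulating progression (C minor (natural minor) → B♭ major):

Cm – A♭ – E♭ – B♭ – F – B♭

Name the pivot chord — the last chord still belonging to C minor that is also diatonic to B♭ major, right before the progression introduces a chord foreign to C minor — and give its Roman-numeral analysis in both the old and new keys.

B♭ — VII in C minor, I in B♭ major

Chords diatonic to C minor: Cm, Ddim, E♭, Fm, Gm, A♭, B♭.
Reading the progression, the first chord not in that set is F, so the modulation leaves C minor there.
The chord immediately before F is B♭, which is diatonic to both keys: VII in C minor and I in B♭ major.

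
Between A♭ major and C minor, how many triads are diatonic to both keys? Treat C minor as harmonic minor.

Diatonic triads of A♭ major: A♭ (I), B♭m (ii), Cm (iii), D♭ (IV), E♭ (V), Fm (vi), Gdim (vii°).
Diatonic triads of C minor (harmonic minor): Cm (i), Ddim (ii°), E♭aug (III+), Fm (iv), G (V), A♭ (VI), Bdim (vii°).
Matching root and quality in both lists: A♭, Cm, Fm.
That gives 3 common triads.

3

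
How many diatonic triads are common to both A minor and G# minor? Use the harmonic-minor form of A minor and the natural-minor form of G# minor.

1

Diatonic triads of A minor (harmonic minor): Am (i), Bdim (ii°), Caug (III+), Dm (iv), E (V), F (VI), G#dim (vii°).
Diatonic triads of G# minor (natural minor): G#m (i), A#dim (ii°), B (III), C#m (iv), D#m (v), E (VI), F# (VII).
Matching root and quality in both lists: E.
That gives 1 common triad.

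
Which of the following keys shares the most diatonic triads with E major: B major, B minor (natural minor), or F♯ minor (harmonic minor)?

Triads of E major: E major (I), F♯ minor (ii), G♯ minor (iii), A major (IV), B major (V), C♯ minor (vi), D♯ diminished (vii°).
B major shares 4: E, G♯m, B, C♯m.
B minor (natural minor) shares 2: F♯m, A.
F♯ minor (harmonic minor) shares 1: F♯m.
The most common triads (4) are shared with B major.

B major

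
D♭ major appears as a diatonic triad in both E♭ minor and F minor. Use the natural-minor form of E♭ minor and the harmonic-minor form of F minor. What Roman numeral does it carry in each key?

VII in E♭ minor; VI in F minor

The scale of E♭ minor (natural minor) is E♭ F G♭ A♭ B♭ C♭ D♭; D♭ is degree 7, and the triad built there (D♭-F-A♭) is major, so it is VII.
The scale of F minor (harmonic minor) is F G A♭ B♭ C D♭ E; D♭ is degree 6, and the triad built there (D♭-F-A♭) is major, so it is VI.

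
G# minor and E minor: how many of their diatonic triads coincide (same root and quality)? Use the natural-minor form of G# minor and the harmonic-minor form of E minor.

1

Diatonic triads of G# minor (natural minor): G# minor (i), A# diminished (ii°), B major (III), C# minor (iv), D# minor (v), E major (VI), F# major (VII).
Diatonic triads of E minor (harmonic minor): E minor (i), F# diminished (ii°), G augmented (III+), A minor (iv), B major (V), C major (VI), D# diminished (vii°).
Matching root and quality in both lists: B major.
That gives 1 common triad.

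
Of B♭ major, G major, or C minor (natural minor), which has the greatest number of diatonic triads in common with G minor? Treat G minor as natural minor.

Triads of G minor (natural minor): Gm (i), Adim (ii°), B♭ (III), Cm (iv), Dm (v), E♭ (VI), F (VII).
B♭ major shares 7: Gm, Adim, B♭, Cm, Dm, E♭, F.
G major shares 0: none.
C minor (natural minor) shares 4: Gm, B♭, Cm, E♭.
The most common triads (7) are shared with B♭ major.

B♭ major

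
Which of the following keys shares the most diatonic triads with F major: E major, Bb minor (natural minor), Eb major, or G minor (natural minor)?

Triads of F major: F (I), Gm (ii), Am (iii), Bb (IV), C (V), Dm (vi), Edim (vii°).
E major shares 0: none.
Bb minor (natural minor) shares 0: none.
Eb major shares 2: Gm, Bb.
G minor (natural minor) shares 4: F, Gm, Bb, Dm.
The most common triads (4) are shared with G minor.

G minor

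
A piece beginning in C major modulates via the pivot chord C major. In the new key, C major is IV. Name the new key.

The numeral IV denotes a major triad on scale degree 4. With C on degree 4, the tonic of the new key is G.
Degree 4 carries a major triad in major keys, so the destination is G major.
Check: the diatonic triads of G major are G (I), Am (ii), Bm (iii), C (IV), D (V), Em (vi), F#dim (vii°) — C major is indeed IV.

G major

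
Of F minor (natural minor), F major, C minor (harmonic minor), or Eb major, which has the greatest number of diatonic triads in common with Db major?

Triads of Db major: Db (I), Ebm (ii), Fm (iii), Gb (IV), Ab (V), Bbm (vi), Cdim (vii°).
F minor (natural minor) shares 4: Db, Fm, Ab, Bbm.
F major shares 0: none.
C minor (harmonic minor) shares 2: Fm, Ab.
Eb major shares 2: Fm, Ab.
The most common triads (4) are shared with F minor.

F minor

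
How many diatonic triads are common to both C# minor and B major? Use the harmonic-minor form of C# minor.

Diatonic triads of C# minor (harmonic minor): C# minor (i), D# diminished (ii°), E augmented (III+), F# minor (iv), G# major (V), A major (VI), B# diminished (vii°).
Diatonic triads of B major: B major (I), C# minor (ii), D# minor (iii), E major (IV), F# major (V), G# minor (vi), A# diminished (vii°).
Matching root and quality in both lists: C# minor.
That gives 1 common triad.

1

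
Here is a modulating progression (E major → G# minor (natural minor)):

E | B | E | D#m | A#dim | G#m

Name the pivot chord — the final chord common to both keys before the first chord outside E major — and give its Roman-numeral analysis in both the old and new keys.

E — I in E major, VI in G# minor

Chords diatonic to E major: E, F#m, G#m, A, B, C#m, D#dim.
Reading the progression, the first chord not in that set is D#m, so the modulation leaves E major there.
The chord immediately before D#m is E, which is diatonic to both keys: I in E major and VI in G# minor.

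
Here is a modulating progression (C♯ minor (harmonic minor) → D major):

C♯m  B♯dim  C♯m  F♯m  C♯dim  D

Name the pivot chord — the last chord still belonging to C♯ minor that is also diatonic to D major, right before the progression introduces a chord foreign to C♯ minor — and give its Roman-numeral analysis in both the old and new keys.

Chords diatonic to C♯ minor: C♯m, D♯dim, Eaug, F♯m, G♯, A, B♯dim.
Reading the progression, the first chord not in that set is C♯dim, so the modulation leaves C♯ minor there.
The chord immediately before C♯dim is F♯m, which is diatonic to both keys: iv in C♯ minor and iii in D major.

F♯m — iv in C♯ minor, iii in D major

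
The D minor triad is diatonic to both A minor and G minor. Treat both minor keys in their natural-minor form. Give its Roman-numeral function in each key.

The scale of A minor (natural minor) is A B C D E F G; D is degree 4, and the triad built there (D-F-A) is minor, so it is iv.
The scale of G minor (natural minor) is G A B♭ C D E♭ F; D is degree 5, and the triad built there (D-F-A) is minor, so it is v.

iv in A minor; v in G minor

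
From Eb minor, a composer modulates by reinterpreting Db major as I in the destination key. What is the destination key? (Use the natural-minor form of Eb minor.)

Db major

The numeral I denotes a major triad on scale degree 1. With Db on degree 1, the tonic of the new key is Db.
Degree 1 carries a major triad in major keys, so the destination is Db major.
Check: the diatonic triads of Db major are Db (I), Ebm (ii), Fm (iii), Gb (IV), Ab (V), Bbm (vi), Cdim (vii°) — Db major is indeed I.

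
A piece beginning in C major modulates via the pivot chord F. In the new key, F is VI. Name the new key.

The numeral VI denotes a major triad on scale degree 6. With F on degree 6, the tonic of the new key is A.
Degree 6 carries a major triad in minor keys, so the destination is A minor.
Check: the diatonic triads of A minor (natural minor) are Am (i), Bdim (ii°), C (III), Dm (iv), Em (v), F (VI), G (VII) — F is indeed VI.

A minor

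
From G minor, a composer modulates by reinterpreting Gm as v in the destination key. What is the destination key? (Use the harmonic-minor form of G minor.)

The numeral v denotes a minor triad on scale degree 5. With G on degree 5, the tonic of the new key is C.
Degree 5 carries a minor triad in natural-minor keys, so the destination is C minor.
Check: the diatonic triads of C minor (natural minor) are Cm (i), Ddim (ii°), E♭ (III), Fm (iv), Gm (v), A♭ (VI), B♭ (VII) — Gm is indeed v.

C minor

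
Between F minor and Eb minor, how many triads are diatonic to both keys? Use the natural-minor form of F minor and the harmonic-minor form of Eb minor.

0

Diatonic triads of F minor (natural minor): F minor (i), G diminished (ii°), Ab major (III), Bb minor (iv), C minor (v), Db major (VI), Eb major (VII).
Diatonic triads of Eb minor (harmonic minor): Eb minor (i), F diminished (ii°), Gb augmented (III+), Ab minor (iv), Bb major (V), Cb major (VI), D diminished (vii°).
No triad has the same root and quality in both keys.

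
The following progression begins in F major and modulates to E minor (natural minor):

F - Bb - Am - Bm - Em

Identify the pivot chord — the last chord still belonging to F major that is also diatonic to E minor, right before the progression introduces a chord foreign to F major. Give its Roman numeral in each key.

Chords diatonic to F major: F, Gm, Am, Bb, C, Dm, Edim.
Reading the progression, the first chord not in that set is Bm, so the modulation leaves F major there.
The chord immediately before Bm is Am, which is diatonic to both keys: iii in F major and iv in E minor.

Am — iii in F major, iv in E minor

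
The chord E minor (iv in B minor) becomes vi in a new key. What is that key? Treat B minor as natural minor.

G major

The numeral vi denotes a minor triad on scale degree 6. With E on degree 6, the tonic of the new key is G.
Degree 6 carries a minor triad in major keys, so the destination is G major.
Check: the diatonic triads of G major are G (I), Am (ii), Bm (iii), C (IV), D (V), Em (vi), F#dim (vii°) — E minor is indeed vi.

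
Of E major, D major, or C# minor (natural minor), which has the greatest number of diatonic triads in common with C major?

D major

Triads of C major: C major (I), D minor (ii), E minor (iii), F major (IV), G major (V), A minor (vi), B diminished (vii°).
E major shares 0: none.
D major shares 2: Em, G.
C# minor (natural minor) shares 0: none.
The most common triads (2) are shared with D major.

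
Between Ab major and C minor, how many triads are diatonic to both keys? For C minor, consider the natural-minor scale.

4

Diatonic triads of Ab major: Ab (I), Bbm (ii), Cm (iii), Db (IV), Eb (V), Fm (vi), Gdim (vii°).
Diatonic triads of C minor (natural minor): Cm (i), Ddim (ii°), Eb (III), Fm (iv), Gm (v), Ab (VI), Bb (VII).
Matching root and quality in both lists: Ab, Cm, Eb, Fm.
That gives 4 common triads.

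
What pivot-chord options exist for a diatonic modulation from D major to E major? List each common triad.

F#m, A

Triads in D major: D (I), Em (ii), F#m (iii), G (IV), A (V), Bm (vi), C#dim (vii°).
Triads in E major: E (I), F#m (ii), G#m (iii), A (IV), B (V), C#m (vi), D#dim (vii°).
Shared triads with their functions: F#m (iii in D major, ii in E major); A (V in D major, IV in E major).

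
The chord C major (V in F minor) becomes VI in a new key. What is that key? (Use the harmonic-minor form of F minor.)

The numeral VI denotes a major triad on scale degree 6. With C on degree 6, the tonic of the new key is E.
Degree 6 carries a major triad in minor keys, so the destination is E minor.
Check: the diatonic triads of E minor (natural minor) are Em (i), F#dim (ii°), G (III), Am (iv), Bm (v), C (VI), D (VII) — C major is indeed VI.

E minor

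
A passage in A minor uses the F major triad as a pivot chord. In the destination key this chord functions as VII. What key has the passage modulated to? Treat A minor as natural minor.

G minor

The numeral VII denotes a major triad on scale degree 7. With F on degree 7, the tonic of the new key is G.
Degree 7 carries a major triad in natural-minor keys, so the destination is G minor.
Check: the diatonic triads of G minor (natural minor) are Gm (i), Adim (ii°), Bb (III), Cm (iv), Dm (v), Eb (VI), F (VII) — F major is indeed VII.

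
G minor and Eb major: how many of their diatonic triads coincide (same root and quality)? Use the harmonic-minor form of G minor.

Diatonic triads of G minor (harmonic minor): G minor (i), A diminished (ii°), Bb augmented (III+), C minor (iv), D major (V), Eb major (VI), F# diminished (vii°).
Diatonic triads of Eb major: Eb major (I), F minor (ii), G minor (iii), Ab major (IV), Bb major (V), C minor (vi), D diminished (vii°).
Matching root and quality in both lists: G minor, C minor, Eb major.
That gives 3 common triads.

3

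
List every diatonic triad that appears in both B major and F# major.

B, D#m, F#, G#m

Triads in B major: B (I), C#m (ii), D#m (iii), E (IV), F# (V), G#m (vi), A#dim (vii°).
Triads in F# major: F# (I), G#m (ii), A#m (iii), B (IV), C# (V), D#m (vi), E#dim (vii°).
Shared triads with their functions: B (I in B major, IV in F# major); D#m (iii in B major, vi in F# major); F# (V in B major, I in F# major); G#m (vi in B major, ii in F# major).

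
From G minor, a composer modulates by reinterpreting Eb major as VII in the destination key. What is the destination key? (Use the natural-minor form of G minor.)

F minor

The numeral VII denotes a major triad on scale degree 7. With Eb on degree 7, the tonic of the new key is F.
Degree 7 carries a major triad in natural-minor keys, so the destination is F minor.
Check: the diatonic triads of F minor (natural minor) are Fm (i), Gdim (ii°), Ab (III), Bbm (iv), Cm (v), Db (VI), Eb (VII) — Eb major is indeed VII.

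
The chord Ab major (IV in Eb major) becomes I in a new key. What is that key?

Ab major

The numeral I denotes a major triad on scale degree 1. With Ab on degree 1, the tonic of the new key is Ab.
Degree 1 carries a major triad in major keys, so the destination is Ab major.
Check: the diatonic triads of Ab major are Ab (I), Bbm (ii), Cm (iii), Db (IV), Eb (V), Fm (vi), Gdim (vii°) — Ab major is indeed I.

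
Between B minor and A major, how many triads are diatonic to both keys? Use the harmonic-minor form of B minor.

1

Diatonic triads of B minor (harmonic minor): Bm (i), C#dim (ii°), Daug (III+), Em (iv), F# (V), G (VI), A#dim (vii°).
Diatonic triads of A major: A (I), Bm (ii), C#m (iii), D (IV), E (V), F#m (vi), G#dim (vii°).
Matching root and quality in both lists: Bm.
That gives 1 common triad.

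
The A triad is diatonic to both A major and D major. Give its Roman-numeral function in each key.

The scale of A major is A B C♯ D E F♯ G♯; A is degree 1, and the triad built there (A-C♯-E) is major, so it is I.
The scale of D major is D E F♯ G A B C♯; A is degree 5, and the triad built there (A-C♯-E) is major, so it is V.

I in A major; V in D major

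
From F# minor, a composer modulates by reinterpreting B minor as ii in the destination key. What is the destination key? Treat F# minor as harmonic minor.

The numeral ii denotes a minor triad on scale degree 2. With B on degree 2, the tonic of the new key is A.
Degree 2 carries a minor triad in major keys, so the destination is A major.
Check: the diatonic triads of A major are A (I), Bm (ii), C#m (iii), D (IV), E (V), F#m (vi), G#dim (vii°) — B minor is indeed ii.

A major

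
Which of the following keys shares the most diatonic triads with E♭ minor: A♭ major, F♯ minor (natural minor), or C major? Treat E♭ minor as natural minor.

Triads of E♭ minor (natural minor): E♭ minor (i), F diminished (ii°), G♭ major (III), A♭ minor (iv), B♭ minor (v), C♭ major (VI), D♭ major (VII).
A♭ major shares 2: B♭m, D♭.
F♯ minor (natural minor) shares 0: none.
C major shares 0: none.
The most common triads (2) are shared with A♭ major.

A♭ major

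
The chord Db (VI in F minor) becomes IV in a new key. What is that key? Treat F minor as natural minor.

The numeral IV denotes a major triad on scale degree 4. With Db on degree 4, the tonic of the new key is Ab.
Degree 4 carries a major triad in major keys, so the destination is Ab major.
Check: the diatonic triads of Ab major are Ab (I), Bbm (ii), Cm (iii), Db (IV), Eb (V), Fm (vi), Gdim (vii°) — Db is indeed IV.

Ab major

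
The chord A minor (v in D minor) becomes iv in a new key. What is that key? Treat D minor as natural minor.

The numeral iv denotes a minor triad on scale degree 4. With A on degree 4, the tonic of the new key is E.
Degree 4 carries a minor triad in minor keys, so the destination is E minor.
Check: the diatonic triads of E minor (natural minor) are Em (i), F♯dim (ii°), G (III), Am (iv), Bm (v), C (VI), D (VII) — A minor is indeed iv.

E minor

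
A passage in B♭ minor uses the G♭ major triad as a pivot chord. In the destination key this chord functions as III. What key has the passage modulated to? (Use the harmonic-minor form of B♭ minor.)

The numeral III denotes a major triad on scale degree 3. With G♭ on degree 3, the tonic of the new key is E♭.
Degree 3 carries a major triad in natural-minor keys, so the destination is E♭ minor.
Check: the diatonic triads of E♭ minor (natural minor) are E♭m (i), Fdim (ii°), G♭ (III), A♭m (iv), B♭m (v), C♭ (VI), D♭ (VII) — G♭ major is indeed III.

E♭ minor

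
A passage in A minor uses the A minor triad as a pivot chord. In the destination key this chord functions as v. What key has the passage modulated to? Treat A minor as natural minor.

D minor

The numeral v denotes a minor triad on scale degree 5. With A on degree 5, the tonic of the new key is D.
Degree 5 carries a minor triad in natural-minor keys, so the destination is D minor.
Check: the diatonic triads of D minor (natural minor) are Dm (i), Edim (ii°), F (III), Gm (iv), Am (v), Bb (VI), C (VII) — A minor is indeed v.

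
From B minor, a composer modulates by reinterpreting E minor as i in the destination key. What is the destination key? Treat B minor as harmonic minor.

The numeral i denotes a minor triad on scale degree 1. With E on degree 1, the tonic of the new key is E.
Degree 1 carries a minor triad in minor keys, so the destination is E minor.
Check: the diatonic triads of E minor (natural minor) are Em (i), F#dim (ii°), G (III), Am (iv), Bm (v), C (VI), D (VII) — E minor is indeed i.

E minor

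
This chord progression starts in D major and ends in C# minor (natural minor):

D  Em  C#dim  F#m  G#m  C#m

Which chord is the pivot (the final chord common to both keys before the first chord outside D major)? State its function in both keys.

Chords diatonic to D major: D, Em, F#m, G, A, Bm, C#dim.
Reading the progression, the first chord not in that set is G#m, so the modulation leaves D major there.
The chord immediately before G#m is F#m, which is diatonic to both keys: iii in D major and iv in C# minor.

F#m — iii in D major, iv in C# minor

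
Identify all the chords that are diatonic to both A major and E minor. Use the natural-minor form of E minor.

Bm, D

Triads in A major: A (I), Bm (ii), C♯m (iii), D (IV), E (V), F♯m (vi), G♯dim (vii°).
Triads in E minor (natural minor): Em (i), F♯dim (ii°), G (III), Am (iv), Bm (v), C (VI), D (VII).
Shared triads with their functions: Bm (ii in A major, v in E minor); D (IV in A major, VII in E minor).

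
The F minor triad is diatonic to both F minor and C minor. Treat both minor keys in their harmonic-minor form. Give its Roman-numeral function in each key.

The scale of F minor (harmonic minor) is F G A♭ B♭ C D♭ E; F is degree 1, and the triad built there (F-A♭-C) is minor, so it is i.
The scale of C minor (harmonic minor) is C D E♭ F G A♭ B; F is degree 4, and the triad built there (F-A♭-C) is minor, so it is iv.

i in F minor; iv in C minor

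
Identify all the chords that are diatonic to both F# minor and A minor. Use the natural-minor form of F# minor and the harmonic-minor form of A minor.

Triads in F# minor (natural minor): F#m (i), G#dim (ii°), A (III), Bm (iv), C#m (v), D (VI), E (VII).
Triads in A minor (harmonic minor): Am (i), Bdim (ii°), Caug (III+), Dm (iv), E (V), F (VI), G#dim (vii°).
Shared triads with their functions: G#dim (ii° in F# minor, vii° in A minor); E (VII in F# minor, V in A minor).

G#dim, E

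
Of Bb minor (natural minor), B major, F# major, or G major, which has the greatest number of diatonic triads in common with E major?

Triads of E major: E major (I), F# minor (ii), G# minor (iii), A major (IV), B major (V), C# minor (vi), D# diminished (vii°).
Bb minor (natural minor) shares 0: none.
B major shares 4: E, G#m, B, C#m.
F# major shares 2: G#m, B.
G major shares 0: none.
The most common triads (4) are shared with B major.

B major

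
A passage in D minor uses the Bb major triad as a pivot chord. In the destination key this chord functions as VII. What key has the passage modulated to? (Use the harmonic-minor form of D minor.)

The numeral VII denotes a major triad on scale degree 7. With Bb on degree 7, the tonic of the new key is C.
Degree 7 carries a major triad in natural-minor keys, so the destination is C minor.
Check: the diatonic triads of C minor (natural minor) are Cm (i), Ddim (ii°), Eb (III), Fm (iv), Gm (v), Ab (VI), Bb (VII) — Bb major is indeed VII.

C minor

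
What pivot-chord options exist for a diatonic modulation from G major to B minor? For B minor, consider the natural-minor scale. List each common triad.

Triads in G major: G major (I), A minor (ii), B minor (iii), C major (IV), D major (V), E minor (vi), F# diminished (vii°).
Triads in B minor (natural minor): B minor (i), C# diminished (ii°), D major (III), E minor (iv), F# minor (v), G major (VI), A major (VII).
Shared triads with their functions: G major (I in G major, VI in B minor); B minor (iii in G major, i in B minor); D major (V in G major, III in B minor); E minor (vi in G major, iv in B minor).

G, Bm, D, Em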